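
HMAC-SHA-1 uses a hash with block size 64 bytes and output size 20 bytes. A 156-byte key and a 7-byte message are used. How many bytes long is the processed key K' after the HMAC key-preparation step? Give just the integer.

64

Key is 156 > 64 bytes, so it is hashed to 20 bytes then zero-padded to 64: |K'| = 64.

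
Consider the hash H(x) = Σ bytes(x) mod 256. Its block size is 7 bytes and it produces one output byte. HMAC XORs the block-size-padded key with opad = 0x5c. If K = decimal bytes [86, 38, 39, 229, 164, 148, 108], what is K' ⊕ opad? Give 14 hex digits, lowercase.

Key decimal bytes [86, 38, 39, 229, 164, 148, 108] = 56 26 27 e5 a4 94 6c is exactly B = 7 bytes: K' = 56 26 27 e5 a4 94 6c.
XOR each byte with 0x5c: 56⊕5c=0a, 26⊕5c=7a, 27⊕5c=7b, e5⊕5c=b9, a4⊕5c=f8, 94⊕5c=c8, 6c⊕5c=30.

0a7a7bb9f8c830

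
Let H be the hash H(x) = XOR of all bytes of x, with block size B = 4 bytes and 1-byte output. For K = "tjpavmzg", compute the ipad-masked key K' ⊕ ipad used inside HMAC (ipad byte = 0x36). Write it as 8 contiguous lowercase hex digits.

3f363636

Key "tjpavmzg" = 74 6a 70 61 76 6d 7a 67 is 8 bytes > B = 4, so hash it first: H(key) = 09, then zero-pad to 4 bytes: K' = 09 00 00 00.
XOR each byte with 0x36: 09⊕36=3f, 00⊕36=36, 00⊕36=36, 00⊕36=36.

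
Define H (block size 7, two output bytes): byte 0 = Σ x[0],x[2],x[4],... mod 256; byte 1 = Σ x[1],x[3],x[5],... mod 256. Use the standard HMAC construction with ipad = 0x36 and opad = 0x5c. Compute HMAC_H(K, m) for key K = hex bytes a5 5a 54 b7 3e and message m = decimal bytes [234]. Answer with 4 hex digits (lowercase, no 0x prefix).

Key hex bytes a5 5a 54 b7 3e is 5 bytes ≤ B = 7; zero-pad to 7 bytes: K' = a5 5a 54 b7 3e 00 00.
K' ⊕ ipad = 93 6c 62 81 08 36 36.  K' ⊕ opad = f9 06 08 eb 62 5c 5c.
Inner input = (K'⊕ipad) ∥ m = 93 6c 62 81 08 36 36 ∥ ea.
Inner hash: even-index sum = 307 mod 256 = 51; odd-index sum = 525 mod 256 = 13 → 33 0d.
Outer input = (K'⊕opad) ∥ inner = f9 06 08 eb 62 5c 5c ∥ 33 0d.
Outer hash (tag): even-index sum = 460 mod 256 = 204; odd-index sum = 384 mod 256 = 128 → cc 80.

cc80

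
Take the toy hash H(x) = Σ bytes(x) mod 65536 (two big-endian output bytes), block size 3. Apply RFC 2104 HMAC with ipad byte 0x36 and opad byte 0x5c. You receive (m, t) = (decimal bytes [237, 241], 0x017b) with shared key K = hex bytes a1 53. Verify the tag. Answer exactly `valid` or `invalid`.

valid

Key hex bytes a1 53 is 2 bytes ≤ B = 3; zero-pad to 3 bytes: K' = a1 53 00.
K' ⊕ ipad = 97 65 36; K' ⊕ opad = fd 0f 5c.
Inner hash: sum = 151+101+54+237+241 = 784 → 03 10.
Outer hash (recomputed tag): sum = 253+15+92+3+16 = 379 → 01 7b.
Recomputed tag = 017b; claimed = 017b → match.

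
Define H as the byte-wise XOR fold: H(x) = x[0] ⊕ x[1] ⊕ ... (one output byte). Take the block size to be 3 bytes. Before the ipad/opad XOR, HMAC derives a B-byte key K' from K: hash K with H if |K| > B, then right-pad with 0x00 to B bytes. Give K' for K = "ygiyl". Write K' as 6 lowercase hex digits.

|K| = 5 > B = 3, so first hash the key.
H(K): XOR 79⊕67⊕69⊕79⊕6c = 62.
Zero-pad H(K) = 62 to 3 bytes: K' = 62 00 00.

620000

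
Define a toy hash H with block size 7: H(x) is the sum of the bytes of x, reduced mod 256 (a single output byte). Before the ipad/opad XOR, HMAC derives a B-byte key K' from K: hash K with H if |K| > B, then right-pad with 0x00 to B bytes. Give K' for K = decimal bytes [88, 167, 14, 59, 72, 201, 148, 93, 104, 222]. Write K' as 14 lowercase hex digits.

90000000000000

|K| = 10 > B = 7, so first hash the key.
H(K): sum = 88+167+14+59+72+201+148+93+104+222 = 1168; mod 256 = 144 → 90.
Zero-pad H(K) = 90 to 7 bytes: K' = 90 00 00 00 00 00 00.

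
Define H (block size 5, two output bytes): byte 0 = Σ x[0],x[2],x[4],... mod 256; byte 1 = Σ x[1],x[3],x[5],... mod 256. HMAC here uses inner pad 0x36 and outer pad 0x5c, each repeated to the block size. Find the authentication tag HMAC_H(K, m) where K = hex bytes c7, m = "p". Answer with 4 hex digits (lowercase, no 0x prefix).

2f15

Key hex bytes c7 is 1 byte ≤ B = 5; zero-pad to 5 bytes: K' = c7 00 00 00 00.
K' ⊕ ipad = f1 36 36 36 36.  K' ⊕ opad = 9b 5c 5c 5c 5c.
Inner input = (K'⊕ipad) ∥ m = f1 36 36 36 36 ∥ 70.
Inner hash: even-index sum = 349 mod 256 = 93; odd-index sum = 220 mod 256 = 220 → 5d dc.
Outer input = (K'⊕opad) ∥ inner = 9b 5c 5c 5c 5c ∥ 5d dc.
Outer hash (tag): even-index sum = 559 mod 256 = 47; odd-index sum = 277 mod 256 = 21 → 2f 15.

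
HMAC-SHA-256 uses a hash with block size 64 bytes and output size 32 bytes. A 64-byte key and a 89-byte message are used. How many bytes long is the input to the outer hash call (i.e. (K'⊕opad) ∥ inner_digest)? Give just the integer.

96

Key is 64 ≤ 64 bytes, zero-padded: |K'| = 64.
Outer input = (K'⊕opad) ∥ H(inner) → 64 + 32 = 96 bytes.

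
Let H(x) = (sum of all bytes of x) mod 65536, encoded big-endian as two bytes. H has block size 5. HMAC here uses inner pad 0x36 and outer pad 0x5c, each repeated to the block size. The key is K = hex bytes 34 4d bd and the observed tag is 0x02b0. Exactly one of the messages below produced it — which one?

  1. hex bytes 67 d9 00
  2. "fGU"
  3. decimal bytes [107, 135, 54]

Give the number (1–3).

3

Key hex bytes 34 4d bd is 3 bytes ≤ B = 5; zero-pad to 5 bytes: K' = 34 4d bd 00 00.
K' ⊕ ipad = 02 7b 8b 36 36; K' ⊕ opad = 68 11 e1 5c 5c.
m1: inner = H(02 7b 8b 36 36 67 d9 00) = 02 b4; tag = H(68 11 e1 5c 5c 02 b4) = 02c8
m2: inner = H(02 7b 8b 36 36 66 47 55) = 02 76; tag = H(68 11 e1 5c 5c 02 76) = 028a
m3: inner = H(02 7b 8b 36 36 6b 87 36) = 02 9c; tag = H(68 11 e1 5c 5c 02 9c) = 02b0 ← matches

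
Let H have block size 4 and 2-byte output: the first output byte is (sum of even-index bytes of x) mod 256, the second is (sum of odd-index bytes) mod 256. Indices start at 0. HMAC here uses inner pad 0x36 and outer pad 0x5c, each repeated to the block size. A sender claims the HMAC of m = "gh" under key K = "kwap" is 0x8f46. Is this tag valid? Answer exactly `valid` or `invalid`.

Key "kwap" = 6b 77 61 70 is exactly B = 4 bytes: K' = 6b 77 61 70.
K' ⊕ ipad = 5d 41 57 46; K' ⊕ opad = 37 2b 3d 2c.
Inner hash: even-index sum = 283 mod 256 = 27; odd-index sum = 239 mod 256 = 239 → 1b ef.
Outer hash (recomputed tag): even-index sum = 143 mod 256 = 143; odd-index sum = 326 mod 256 = 70 → 8f 46.
Recomputed tag = 8f46; claimed = 8f46 → match.

valid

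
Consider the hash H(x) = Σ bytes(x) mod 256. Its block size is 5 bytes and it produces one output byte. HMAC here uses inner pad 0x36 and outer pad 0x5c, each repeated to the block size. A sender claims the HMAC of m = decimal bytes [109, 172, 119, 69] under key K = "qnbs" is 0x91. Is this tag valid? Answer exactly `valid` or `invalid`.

invalid

Key "qnbs" = 71 6e 62 73 is 4 bytes ≤ B = 5; zero-pad to 5 bytes: K' = 71 6e 62 73 00.
K' ⊕ ipad = 47 58 54 45 36; K' ⊕ opad = 2d 32 3e 2f 5c.
Inner hash: sum = 71+88+84+69+54+109+172+119+69 = 835; mod 256 = 67 → 43.
Outer hash (recomputed tag): sum = 45+50+62+47+92+67 = 363; mod 256 = 107 → 6b.
Recomputed tag = 6b; claimed = 91 → mismatch.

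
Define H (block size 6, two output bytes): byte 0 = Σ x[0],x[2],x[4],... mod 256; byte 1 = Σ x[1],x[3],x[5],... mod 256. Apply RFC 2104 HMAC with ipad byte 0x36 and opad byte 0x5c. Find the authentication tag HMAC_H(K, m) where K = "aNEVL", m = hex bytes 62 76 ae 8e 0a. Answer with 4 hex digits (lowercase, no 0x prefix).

Key "aNEVL" = 61 4e 45 56 4c is 5 bytes ≤ B = 6; zero-pad to 6 bytes: K' = 61 4e 45 56 4c 00.
K' ⊕ ipad = 57 78 73 60 7a 36.  K' ⊕ opad = 3d 12 19 0a 10 5c.
Inner input = (K'⊕ipad) ∥ m = 57 78 73 60 7a 36 ∥ 62 76 ae 8e 0a.
Inner hash: even-index sum = 606 mod 256 = 94; odd-index sum = 530 mod 256 = 18 → 5e 12.
Outer input = (K'⊕opad) ∥ inner = 3d 12 19 0a 10 5c ∥ 5e 12.
Outer hash (tag): even-index sum = 196 mod 256 = 196; odd-index sum = 138 mod 256 = 138 → c4 8a.

c48a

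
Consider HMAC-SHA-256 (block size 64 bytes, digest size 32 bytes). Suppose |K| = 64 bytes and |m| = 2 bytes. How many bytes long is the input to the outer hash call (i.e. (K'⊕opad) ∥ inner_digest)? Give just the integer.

96

Key is 64 ≤ 64 bytes, zero-padded: |K'| = 64.
Outer input = (K'⊕opad) ∥ H(inner) → 64 + 32 = 96 bytes.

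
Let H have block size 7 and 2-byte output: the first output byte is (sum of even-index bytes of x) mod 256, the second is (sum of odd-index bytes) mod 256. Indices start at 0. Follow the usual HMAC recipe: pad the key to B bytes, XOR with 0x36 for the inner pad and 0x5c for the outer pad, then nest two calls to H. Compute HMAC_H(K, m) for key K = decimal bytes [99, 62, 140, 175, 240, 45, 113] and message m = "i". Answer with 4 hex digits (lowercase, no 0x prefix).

Key decimal bytes [99, 62, 140, 175, 240, 45, 113] = 63 3e 8c af f0 2d 71 is exactly B = 7 bytes: K' = 63 3e 8c af f0 2d 71.
K' ⊕ ipad = 55 08 ba 99 c6 1b 47.  K' ⊕ opad = 3f 62 d0 f3 ac 71 2d.
Inner input = (K'⊕ipad) ∥ m = 55 08 ba 99 c6 1b 47 ∥ 69.
Inner hash: even-index sum = 540 mod 256 = 28; odd-index sum = 293 mod 256 = 37 → 1c 25.
Outer input = (K'⊕opad) ∥ inner = 3f 62 d0 f3 ac 71 2d ∥ 1c 25.
Outer hash (tag): even-index sum = 525 mod 256 = 13; odd-index sum = 482 mod 256 = 226 → 0d e2.

0de2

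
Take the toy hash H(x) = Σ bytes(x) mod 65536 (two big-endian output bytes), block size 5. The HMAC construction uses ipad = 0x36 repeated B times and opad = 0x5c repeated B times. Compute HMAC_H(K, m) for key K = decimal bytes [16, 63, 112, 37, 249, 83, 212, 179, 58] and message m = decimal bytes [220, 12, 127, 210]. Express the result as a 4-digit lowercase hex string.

Key decimal bytes [16, 63, 112, 37, 249, 83, 212, 179, 58] = 10 3f 70 25 f9 53 d4 b3 3a is 9 bytes > B = 5, so hash it first: H(key) = 03 f1, then zero-pad to 5 bytes: K' = 03 f1 00 00 00.
K' ⊕ ipad = 35 c7 36 36 36.  K' ⊕ opad = 5f ad 5c 5c 5c.
Inner input = (K'⊕ipad) ∥ m = 35 c7 36 36 36 ∥ dc 0c 7f d2.
Inner hash: sum = 53+199+54+54+54+220+12+127+210 = 983 → 03 d7.
Outer input = (K'⊕opad) ∥ inner = 5f ad 5c 5c 5c ∥ 03 d7.
Outer hash (tag): sum = 95+173+92+92+92+3+215 = 762 → 02 fa.

02fa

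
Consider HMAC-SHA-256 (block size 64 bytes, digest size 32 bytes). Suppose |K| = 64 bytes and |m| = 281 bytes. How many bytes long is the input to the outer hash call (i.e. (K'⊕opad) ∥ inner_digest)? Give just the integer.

96

Key is 64 ≤ 64 bytes, zero-padded: |K'| = 64.
Outer input = (K'⊕opad) ∥ H(inner) → 64 + 32 = 96 bytes.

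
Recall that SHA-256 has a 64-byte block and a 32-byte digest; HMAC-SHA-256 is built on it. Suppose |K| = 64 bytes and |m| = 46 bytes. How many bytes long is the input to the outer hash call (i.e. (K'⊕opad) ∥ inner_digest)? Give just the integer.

96

Key is 64 ≤ 64 bytes, zero-padded: |K'| = 64.
Outer input = (K'⊕opad) ∥ H(inner) → 64 + 32 = 96 bytes.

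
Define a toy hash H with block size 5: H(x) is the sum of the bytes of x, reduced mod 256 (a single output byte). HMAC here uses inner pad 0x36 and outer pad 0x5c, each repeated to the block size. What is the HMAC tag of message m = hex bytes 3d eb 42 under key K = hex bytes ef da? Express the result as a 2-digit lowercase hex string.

Key hex bytes ef da is 2 bytes ≤ B = 5; zero-pad to 5 bytes: K' = ef da 00 00 00.
K' ⊕ ipad = d9 ec 36 36 36.  K' ⊕ opad = b3 86 5c 5c 5c.
Inner input = (K'⊕ipad) ∥ m = d9 ec 36 36 36 ∥ 3d eb 42.
Inner hash: sum = 217+236+54+54+54+61+235+66 = 977; mod 256 = 209 → d1.
Outer input = (K'⊕opad) ∥ inner = b3 86 5c 5c 5c ∥ d1.
Outer hash (tag): sum = 179+134+92+92+92+209 = 798; mod 256 = 30 → 1e.

1e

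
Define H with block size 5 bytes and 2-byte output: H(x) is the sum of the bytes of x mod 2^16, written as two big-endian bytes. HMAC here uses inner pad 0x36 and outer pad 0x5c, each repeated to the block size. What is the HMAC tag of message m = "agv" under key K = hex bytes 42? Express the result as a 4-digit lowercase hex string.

021a

Key hex bytes 42 is 1 byte ≤ B = 5; zero-pad to 5 bytes: K' = 42 00 00 00 00.
K' ⊕ ipad = 74 36 36 36 36.  K' ⊕ opad = 1e 5c 5c 5c 5c.
Inner input = (K'⊕ipad) ∥ m = 74 36 36 36 36 ∥ 61 67 76.
Inner hash: sum = 116+54+54+54+54+97+103+118 = 650 → 02 8a.
Outer input = (K'⊕opad) ∥ inner = 1e 5c 5c 5c 5c ∥ 02 8a.
Outer hash (tag): sum = 30+92+92+92+92+2+138 = 538 → 02 1a.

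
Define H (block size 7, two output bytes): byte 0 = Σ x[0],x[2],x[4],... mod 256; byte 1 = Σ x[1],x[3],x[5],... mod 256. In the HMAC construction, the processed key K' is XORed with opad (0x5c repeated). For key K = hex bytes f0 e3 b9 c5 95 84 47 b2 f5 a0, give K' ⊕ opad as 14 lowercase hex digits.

Key hex bytes f0 e3 b9 c5 95 84 47 b2 f5 a0 is 10 bytes > B = 7, so hash it first: H(key) = 7a 7e, then zero-pad to 7 bytes: K' = 7a 7e 00 00 00 00 00.
XOR each byte with 0x5c: 7a⊕5c=26, 7e⊕5c=22, 00⊕5c=5c, 00⊕5c=5c, 00⊕5c=5c, 00⊕5c=5c, 00⊕5c=5c.

26225c5c5c5c5c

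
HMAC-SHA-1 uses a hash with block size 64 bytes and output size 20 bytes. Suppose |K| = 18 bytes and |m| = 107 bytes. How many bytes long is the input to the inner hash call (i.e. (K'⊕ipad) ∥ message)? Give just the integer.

171

Key is 18 ≤ 64 bytes, zero-padded: |K'| = 64.
Inner input = (K'⊕ipad) ∥ m → 64 + 107 = 171 bytes.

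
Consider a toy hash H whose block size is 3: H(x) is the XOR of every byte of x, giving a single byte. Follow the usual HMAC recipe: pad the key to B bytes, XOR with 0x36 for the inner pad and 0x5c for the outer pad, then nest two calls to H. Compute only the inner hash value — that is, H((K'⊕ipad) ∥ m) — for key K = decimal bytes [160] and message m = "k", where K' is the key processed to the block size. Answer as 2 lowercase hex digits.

Key decimal bytes [160] = a0 is 1 byte ≤ B = 3; zero-pad to 3 bytes: K' = a0 00 00.
K' ⊕ ipad = 96 36 36.
Inner input = 96 36 36 ∥ 6b.
Inner hash: XOR 96⊕36⊕36⊕6b = fd.

fd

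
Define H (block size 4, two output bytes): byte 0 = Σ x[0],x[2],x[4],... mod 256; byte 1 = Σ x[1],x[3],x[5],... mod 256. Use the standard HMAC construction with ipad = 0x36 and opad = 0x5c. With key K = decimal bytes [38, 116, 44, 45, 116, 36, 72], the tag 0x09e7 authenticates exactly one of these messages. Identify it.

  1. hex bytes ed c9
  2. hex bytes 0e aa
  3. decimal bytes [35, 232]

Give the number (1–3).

1

Key decimal bytes [38, 116, 44, 45, 116, 36, 72] = 26 74 2c 2d 74 24 48 is 7 bytes > B = 4, so hash it first: H(key) = 0e c5, then zero-pad to 4 bytes: K' = 0e c5 00 00.
K' ⊕ ipad = 38 f3 36 36; K' ⊕ opad = 52 99 5c 5c.
m1: inner = H(38 f3 36 36 ed c9) = 5b f2; tag = H(52 99 5c 5c 5b f2) = 09e7 ← matches
m2: inner = H(38 f3 36 36 0e aa) = 7c d3; tag = H(52 99 5c 5c 7c d3) = 2ac8
m3: inner = H(38 f3 36 36 23 e8) = 91 11; tag = H(52 99 5c 5c 91 11) = 3f06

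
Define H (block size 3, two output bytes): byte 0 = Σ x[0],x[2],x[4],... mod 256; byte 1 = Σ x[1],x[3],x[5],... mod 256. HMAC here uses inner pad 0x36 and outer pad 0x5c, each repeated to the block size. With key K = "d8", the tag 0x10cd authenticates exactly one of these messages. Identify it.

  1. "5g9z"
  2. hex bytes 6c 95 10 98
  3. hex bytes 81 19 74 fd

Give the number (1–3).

Key "d8" = 64 38 is 2 bytes ≤ B = 3; zero-pad to 3 bytes: K' = 64 38 00.
K' ⊕ ipad = 52 0e 36; K' ⊕ opad = 38 64 5c.
m1: inner = H(52 0e 36 35 67 39 7a) = 69 7c; tag = H(38 64 5c 69 7c) = 10cd ← matches
m2: inner = H(52 0e 36 6c 95 10 98) = b5 8a; tag = H(38 64 5c b5 8a) = 1e19
m3: inner = H(52 0e 36 81 19 74 fd) = 9e 03; tag = H(38 64 5c 9e 03) = 9702

1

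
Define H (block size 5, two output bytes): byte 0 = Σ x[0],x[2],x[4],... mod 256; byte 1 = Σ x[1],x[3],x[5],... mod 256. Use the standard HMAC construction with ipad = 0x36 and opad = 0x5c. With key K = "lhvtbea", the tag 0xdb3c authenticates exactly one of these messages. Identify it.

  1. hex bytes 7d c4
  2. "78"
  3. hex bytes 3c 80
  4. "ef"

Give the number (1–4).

Key "lhvtbea" = 6c 68 76 74 62 65 61 is 7 bytes > B = 5, so hash it first: H(key) = a5 41, then zero-pad to 5 bytes: K' = a5 41 00 00 00.
K' ⊕ ipad = 93 77 36 36 36; K' ⊕ opad = f9 1d 5c 5c 5c.
m1: inner = H(93 77 36 36 36 7d c4) = c3 2a; tag = H(f9 1d 5c 5c 5c c3 2a) = db3c ← matches
m2: inner = H(93 77 36 36 36 37 38) = 37 e4; tag = H(f9 1d 5c 5c 5c 37 e4) = 95b0
m3: inner = H(93 77 36 36 36 3c 80) = 7f e9; tag = H(f9 1d 5c 5c 5c 7f e9) = 9af8
m4: inner = H(93 77 36 36 36 65 66) = 65 12; tag = H(f9 1d 5c 5c 5c 65 12) = c3de

1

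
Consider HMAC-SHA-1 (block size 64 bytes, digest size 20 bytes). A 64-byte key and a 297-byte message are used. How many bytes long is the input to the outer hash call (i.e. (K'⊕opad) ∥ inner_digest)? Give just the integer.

Key is 64 ≤ 64 bytes, zero-padded: |K'| = 64.
Outer input = (K'⊕opad) ∥ H(inner) → 64 + 20 = 84 bytes.

84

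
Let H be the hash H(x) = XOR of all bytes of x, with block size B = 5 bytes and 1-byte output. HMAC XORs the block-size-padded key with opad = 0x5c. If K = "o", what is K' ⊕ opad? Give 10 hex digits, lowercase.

Key "o" = 6f is 1 byte ≤ B = 5; zero-pad to 5 bytes: K' = 6f 00 00 00 00.
XOR each byte with 0x5c: 6f⊕5c=33, 00⊕5c=5c, 00⊕5c=5c, 00⊕5c=5c, 00⊕5c=5c.

335c5c5c5c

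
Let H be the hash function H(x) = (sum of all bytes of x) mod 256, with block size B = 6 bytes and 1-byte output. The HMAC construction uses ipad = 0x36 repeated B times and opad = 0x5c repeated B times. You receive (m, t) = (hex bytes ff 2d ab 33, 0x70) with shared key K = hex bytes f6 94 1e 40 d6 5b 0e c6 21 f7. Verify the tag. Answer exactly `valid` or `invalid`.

valid

Key hex bytes f6 94 1e 40 d6 5b 0e c6 21 f7 is 10 bytes > B = 6, so hash it first: H(key) = 05, then zero-pad to 6 bytes: K' = 05 00 00 00 00 00.
K' ⊕ ipad = 33 36 36 36 36 36; K' ⊕ opad = 59 5c 5c 5c 5c 5c.
Inner hash: sum = 51+54+54+54+54+54+255+45+171+51 = 843; mod 256 = 75 → 4b.
Outer hash (recomputed tag): sum = 89+92+92+92+92+92+75 = 624; mod 256 = 112 → 70.
Recomputed tag = 70; claimed = 70 → match.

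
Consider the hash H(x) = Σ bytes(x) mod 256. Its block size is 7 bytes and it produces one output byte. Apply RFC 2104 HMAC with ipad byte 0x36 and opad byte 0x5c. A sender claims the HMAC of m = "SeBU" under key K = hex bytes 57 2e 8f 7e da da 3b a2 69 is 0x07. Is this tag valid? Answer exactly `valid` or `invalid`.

Key hex bytes 57 2e 8f 7e da da 3b a2 69 is 9 bytes > B = 7, so hash it first: H(key) = 8c, then zero-pad to 7 bytes: K' = 8c 00 00 00 00 00 00.
K' ⊕ ipad = ba 36 36 36 36 36 36; K' ⊕ opad = d0 5c 5c 5c 5c 5c 5c.
Inner hash: sum = 186+54+54+54+54+54+54+83+101+66+85 = 845; mod 256 = 77 → 4d.
Outer hash (recomputed tag): sum = 208+92+92+92+92+92+92+77 = 837; mod 256 = 69 → 45.
Recomputed tag = 45; claimed = 07 → mismatch.

invalid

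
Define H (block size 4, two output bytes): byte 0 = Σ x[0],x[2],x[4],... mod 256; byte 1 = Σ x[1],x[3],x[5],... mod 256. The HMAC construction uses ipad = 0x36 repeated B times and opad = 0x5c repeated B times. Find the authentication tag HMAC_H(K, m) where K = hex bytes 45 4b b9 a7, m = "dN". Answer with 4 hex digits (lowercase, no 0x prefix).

Key hex bytes 45 4b b9 a7 is exactly B = 4 bytes: K' = 45 4b b9 a7.
K' ⊕ ipad = 73 7d 8f 91.  K' ⊕ opad = 19 17 e5 fb.
Inner input = (K'⊕ipad) ∥ m = 73 7d 8f 91 ∥ 64 4e.
Inner hash: even-index sum = 358 mod 256 = 102; odd-index sum = 348 mod 256 = 92 → 66 5c.
Outer input = (K'⊕opad) ∥ inner = 19 17 e5 fb ∥ 66 5c.
Outer hash (tag): even-index sum = 356 mod 256 = 100; odd-index sum = 366 mod 256 = 110 → 64 6e.

646e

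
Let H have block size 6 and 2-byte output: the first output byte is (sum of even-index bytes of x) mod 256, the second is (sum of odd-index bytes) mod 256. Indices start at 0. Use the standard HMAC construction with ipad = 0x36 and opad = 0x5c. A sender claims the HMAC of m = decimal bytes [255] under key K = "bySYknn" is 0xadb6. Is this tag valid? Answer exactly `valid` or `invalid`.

valid

Key "bySYknn" = 62 79 53 59 6b 6e 6e is 7 bytes > B = 6, so hash it first: H(key) = 8e 40, then zero-pad to 6 bytes: K' = 8e 40 00 00 00 00.
K' ⊕ ipad = b8 76 36 36 36 36; K' ⊕ opad = d2 1c 5c 5c 5c 5c.
Inner hash: even-index sum = 547 mod 256 = 35; odd-index sum = 226 mod 256 = 226 → 23 e2.
Outer hash (recomputed tag): even-index sum = 429 mod 256 = 173; odd-index sum = 438 mod 256 = 182 → ad b6.
Recomputed tag = adb6; claimed = adb6 → match.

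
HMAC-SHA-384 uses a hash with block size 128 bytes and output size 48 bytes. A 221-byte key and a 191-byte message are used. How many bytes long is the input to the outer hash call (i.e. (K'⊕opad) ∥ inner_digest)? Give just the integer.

Key is 221 > 128 bytes, so it is hashed to 48 bytes then zero-padded to 128: |K'| = 128.
Outer input = (K'⊕opad) ∥ H(inner) → 128 + 48 = 176 bytes.

176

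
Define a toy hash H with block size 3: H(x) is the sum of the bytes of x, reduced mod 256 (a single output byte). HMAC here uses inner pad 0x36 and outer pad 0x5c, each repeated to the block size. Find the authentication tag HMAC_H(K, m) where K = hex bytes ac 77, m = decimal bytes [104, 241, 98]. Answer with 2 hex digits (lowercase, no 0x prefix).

Key hex bytes ac 77 is 2 bytes ≤ B = 3; zero-pad to 3 bytes: K' = ac 77 00.
K' ⊕ ipad = 9a 41 36.  K' ⊕ opad = f0 2b 5c.
Inner input = (K'⊕ipad) ∥ m = 9a 41 36 ∥ 68 f1 62.
Inner hash: sum = 154+65+54+104+241+98 = 716; mod 256 = 204 → cc.
Outer input = (K'⊕opad) ∥ inner = f0 2b 5c ∥ cc.
Outer hash (tag): sum = 240+43+92+204 = 579; mod 256 = 67 → 43.

43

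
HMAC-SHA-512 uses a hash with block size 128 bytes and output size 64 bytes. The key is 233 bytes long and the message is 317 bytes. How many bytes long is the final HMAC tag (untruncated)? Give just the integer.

64

The tag is one SHA-512 digest: 64 bytes.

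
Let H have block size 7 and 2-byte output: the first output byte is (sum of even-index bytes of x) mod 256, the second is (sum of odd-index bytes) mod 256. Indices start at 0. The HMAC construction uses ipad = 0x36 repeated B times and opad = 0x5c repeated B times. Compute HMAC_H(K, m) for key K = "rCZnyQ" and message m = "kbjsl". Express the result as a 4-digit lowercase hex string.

Key "rCZnyQ" = 72 43 5a 6e 79 51 is 6 bytes ≤ B = 7; zero-pad to 7 bytes: K' = 72 43 5a 6e 79 51 00.
K' ⊕ ipad = 44 75 6c 58 4f 67 36.  K' ⊕ opad = 2e 1f 06 32 25 0d 5c.
Inner input = (K'⊕ipad) ∥ m = 44 75 6c 58 4f 67 36 ∥ 6b 62 6a 73 6c.
Inner hash: even-index sum = 522 mod 256 = 10; odd-index sum = 629 mod 256 = 117 → 0a 75.
Outer input = (K'⊕opad) ∥ inner = 2e 1f 06 32 25 0d 5c ∥ 0a 75.
Outer hash (tag): even-index sum = 298 mod 256 = 42; odd-index sum = 104 mod 256 = 104 → 2a 68.

2a68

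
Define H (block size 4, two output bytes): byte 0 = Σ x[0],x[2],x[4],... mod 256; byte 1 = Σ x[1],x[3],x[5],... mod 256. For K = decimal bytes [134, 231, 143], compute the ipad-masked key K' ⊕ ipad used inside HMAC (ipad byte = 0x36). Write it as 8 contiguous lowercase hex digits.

b0d1b936

Key decimal bytes [134, 231, 143] = 86 e7 8f is 3 bytes ≤ B = 4; zero-pad to 4 bytes: K' = 86 e7 8f 00.
XOR each byte with 0x36: 86⊕36=b0, e7⊕36=d1, 8f⊕36=b9, 00⊕36=36.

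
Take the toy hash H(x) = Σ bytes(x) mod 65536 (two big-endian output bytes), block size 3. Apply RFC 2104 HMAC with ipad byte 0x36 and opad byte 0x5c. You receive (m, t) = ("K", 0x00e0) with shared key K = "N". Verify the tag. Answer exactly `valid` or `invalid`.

invalid

Key "N" = 4e is 1 byte ≤ B = 3; zero-pad to 3 bytes: K' = 4e 00 00.
K' ⊕ ipad = 78 36 36; K' ⊕ opad = 12 5c 5c.
Inner hash: sum = 120+54+54+75 = 303 → 01 2f.
Outer hash (recomputed tag): sum = 18+92+92+1+47 = 250 → 00 fa.
Recomputed tag = 00fa; claimed = 00e0 → mismatch.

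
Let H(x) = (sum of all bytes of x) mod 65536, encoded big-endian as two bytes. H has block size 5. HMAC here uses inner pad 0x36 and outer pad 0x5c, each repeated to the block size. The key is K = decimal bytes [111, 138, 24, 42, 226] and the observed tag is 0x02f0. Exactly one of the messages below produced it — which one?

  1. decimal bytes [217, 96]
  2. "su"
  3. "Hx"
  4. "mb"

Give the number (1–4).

Key decimal bytes [111, 138, 24, 42, 226] = 6f 8a 18 2a e2 is exactly B = 5 bytes: K' = 6f 8a 18 2a e2.
K' ⊕ ipad = 59 bc 2e 1c d4; K' ⊕ opad = 33 d6 44 76 be.
m1: inner = H(59 bc 2e 1c d4 d9 60) = 03 6c; tag = H(33 d6 44 76 be 03 6c) = 02f0 ← matches
m2: inner = H(59 bc 2e 1c d4 73 75) = 03 1b; tag = H(33 d6 44 76 be 03 1b) = 029f
m3: inner = H(59 bc 2e 1c d4 48 78) = 02 f3; tag = H(33 d6 44 76 be 02 f3) = 0376
m4: inner = H(59 bc 2e 1c d4 6d 62) = 03 02; tag = H(33 d6 44 76 be 03 02) = 0286

1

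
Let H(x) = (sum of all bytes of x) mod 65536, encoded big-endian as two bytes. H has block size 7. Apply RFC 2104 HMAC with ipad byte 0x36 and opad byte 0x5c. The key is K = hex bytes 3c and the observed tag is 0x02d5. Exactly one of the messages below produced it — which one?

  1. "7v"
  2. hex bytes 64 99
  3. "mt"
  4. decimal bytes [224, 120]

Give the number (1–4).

2

Key hex bytes 3c is 1 byte ≤ B = 7; zero-pad to 7 bytes: K' = 3c 00 00 00 00 00 00.
K' ⊕ ipad = 0a 36 36 36 36 36 36; K' ⊕ opad = 60 5c 5c 5c 5c 5c 5c.
m1: inner = H(0a 36 36 36 36 36 36 37 76) = 01 fb; tag = H(60 5c 5c 5c 5c 5c 5c 01 fb) = 0384
m2: inner = H(0a 36 36 36 36 36 36 64 99) = 02 4b; tag = H(60 5c 5c 5c 5c 5c 5c 02 4b) = 02d5 ← matches
m3: inner = H(0a 36 36 36 36 36 36 6d 74) = 02 2f; tag = H(60 5c 5c 5c 5c 5c 5c 02 2f) = 02b9
m4: inner = H(0a 36 36 36 36 36 36 e0 78) = 02 a6; tag = H(60 5c 5c 5c 5c 5c 5c 02 a6) = 0330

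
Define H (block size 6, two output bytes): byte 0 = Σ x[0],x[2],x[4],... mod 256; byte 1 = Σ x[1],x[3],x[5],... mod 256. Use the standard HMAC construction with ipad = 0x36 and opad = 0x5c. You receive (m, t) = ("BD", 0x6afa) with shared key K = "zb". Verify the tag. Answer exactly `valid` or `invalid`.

invalid

Key "zb" = 7a 62 is 2 bytes ≤ B = 6; zero-pad to 6 bytes: K' = 7a 62 00 00 00 00.
K' ⊕ ipad = 4c 54 36 36 36 36; K' ⊕ opad = 26 3e 5c 5c 5c 5c.
Inner hash: even-index sum = 250 mod 256 = 250; odd-index sum = 260 mod 256 = 4 → fa 04.
Outer hash (recomputed tag): even-index sum = 472 mod 256 = 216; odd-index sum = 250 mod 256 = 250 → d8 fa.
Recomputed tag = d8fa; claimed = 6afa → mismatch.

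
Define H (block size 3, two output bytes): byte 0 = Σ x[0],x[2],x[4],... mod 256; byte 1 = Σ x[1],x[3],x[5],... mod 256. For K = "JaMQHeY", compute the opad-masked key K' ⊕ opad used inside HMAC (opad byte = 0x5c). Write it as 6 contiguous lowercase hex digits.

644b5c

Key "JaMQHeY" = 4a 61 4d 51 48 65 59 is 7 bytes > B = 3, so hash it first: H(key) = 38 17, then zero-pad to 3 bytes: K' = 38 17 00.
XOR each byte with 0x5c: 38⊕5c=64, 17⊕5c=4b, 00⊕5c=5c.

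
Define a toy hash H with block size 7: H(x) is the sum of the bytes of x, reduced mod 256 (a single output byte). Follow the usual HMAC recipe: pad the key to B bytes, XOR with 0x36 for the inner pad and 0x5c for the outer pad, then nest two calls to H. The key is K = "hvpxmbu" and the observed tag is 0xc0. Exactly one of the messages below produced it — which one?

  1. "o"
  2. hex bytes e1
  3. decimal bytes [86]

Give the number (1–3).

Key "hvpxmbu" = 68 76 70 78 6d 62 75 is exactly B = 7 bytes: K' = 68 76 70 78 6d 62 75.
K' ⊕ ipad = 5e 40 46 4e 5b 54 43; K' ⊕ opad = 34 2a 2c 24 31 3e 29.
m1: inner = H(5e 40 46 4e 5b 54 43 6f) = 93; tag = H(34 2a 2c 24 31 3e 29 93) = d9
m2: inner = H(5e 40 46 4e 5b 54 43 e1) = 05; tag = H(34 2a 2c 24 31 3e 29 05) = 4b
m3: inner = H(5e 40 46 4e 5b 54 43 56) = 7a; tag = H(34 2a 2c 24 31 3e 29 7a) = c0 ← matches

3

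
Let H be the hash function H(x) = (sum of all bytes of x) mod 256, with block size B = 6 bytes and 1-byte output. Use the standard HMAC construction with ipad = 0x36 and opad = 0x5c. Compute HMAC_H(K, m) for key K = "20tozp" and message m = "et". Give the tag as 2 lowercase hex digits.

97

Key "20tozp" = 32 30 74 6f 7a 70 is exactly B = 6 bytes: K' = 32 30 74 6f 7a 70.
K' ⊕ ipad = 04 06 42 59 4c 46.  K' ⊕ opad = 6e 6c 28 33 26 2c.
Inner input = (K'⊕ipad) ∥ m = 04 06 42 59 4c 46 ∥ 65 74.
Inner hash: sum = 4+6+66+89+76+70+101+116 = 528; mod 256 = 16 → 10.
Outer input = (K'⊕opad) ∥ inner = 6e 6c 28 33 26 2c ∥ 10.
Outer hash (tag): sum = 110+108+40+51+38+44+16 = 407; mod 256 = 151 → 97.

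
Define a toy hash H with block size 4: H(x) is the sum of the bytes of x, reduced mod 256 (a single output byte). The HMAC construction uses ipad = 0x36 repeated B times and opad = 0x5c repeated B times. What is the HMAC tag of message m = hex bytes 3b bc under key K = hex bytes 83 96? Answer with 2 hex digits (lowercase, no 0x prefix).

19

Key hex bytes 83 96 is 2 bytes ≤ B = 4; zero-pad to 4 bytes: K' = 83 96 00 00.
K' ⊕ ipad = b5 a0 36 36.  K' ⊕ opad = df ca 5c 5c.
Inner input = (K'⊕ipad) ∥ m = b5 a0 36 36 ∥ 3b bc.
Inner hash: sum = 181+160+54+54+59+188 = 696; mod 256 = 184 → b8.
Outer input = (K'⊕opad) ∥ inner = df ca 5c 5c ∥ b8.
Outer hash (tag): sum = 223+202+92+92+184 = 793; mod 256 = 25 → 19.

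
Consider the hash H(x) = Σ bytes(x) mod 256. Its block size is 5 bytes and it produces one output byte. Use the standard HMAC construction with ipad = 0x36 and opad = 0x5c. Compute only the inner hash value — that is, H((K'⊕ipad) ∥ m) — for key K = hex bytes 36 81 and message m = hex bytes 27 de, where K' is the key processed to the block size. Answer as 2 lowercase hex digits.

Key hex bytes 36 81 is 2 bytes ≤ B = 5; zero-pad to 5 bytes: K' = 36 81 00 00 00.
K' ⊕ ipad = 00 b7 36 36 36.
Inner input = 00 b7 36 36 36 ∥ 27 de.
Inner hash: sum = 0+183+54+54+54+39+222 = 606; mod 256 = 94 → 5e.

5e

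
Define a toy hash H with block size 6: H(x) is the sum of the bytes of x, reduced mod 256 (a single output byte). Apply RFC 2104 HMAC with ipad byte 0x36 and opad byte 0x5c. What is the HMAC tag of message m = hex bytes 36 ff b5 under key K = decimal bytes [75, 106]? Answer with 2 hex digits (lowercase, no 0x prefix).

58

Key decimal bytes [75, 106] = 4b 6a is 2 bytes ≤ B = 6; zero-pad to 6 bytes: K' = 4b 6a 00 00 00 00.
K' ⊕ ipad = 7d 5c 36 36 36 36.  K' ⊕ opad = 17 36 5c 5c 5c 5c.
Inner input = (K'⊕ipad) ∥ m = 7d 5c 36 36 36 36 ∥ 36 ff b5.
Inner hash: sum = 125+92+54+54+54+54+54+255+181 = 923; mod 256 = 155 → 9b.
Outer input = (K'⊕opad) ∥ inner = 17 36 5c 5c 5c 5c ∥ 9b.
Outer hash (tag): sum = 23+54+92+92+92+92+155 = 600; mod 256 = 88 → 58.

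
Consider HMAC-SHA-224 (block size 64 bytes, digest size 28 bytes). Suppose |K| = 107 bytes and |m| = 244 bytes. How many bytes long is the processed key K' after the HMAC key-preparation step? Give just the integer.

64

Key is 107 > 64 bytes, so it is hashed to 28 bytes then zero-padded to 64: |K'| = 64.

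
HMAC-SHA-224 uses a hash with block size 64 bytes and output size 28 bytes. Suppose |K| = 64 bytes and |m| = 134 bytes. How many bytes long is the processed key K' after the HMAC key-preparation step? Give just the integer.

Key is 64 ≤ 64 bytes, zero-padded: |K'| = 64.

64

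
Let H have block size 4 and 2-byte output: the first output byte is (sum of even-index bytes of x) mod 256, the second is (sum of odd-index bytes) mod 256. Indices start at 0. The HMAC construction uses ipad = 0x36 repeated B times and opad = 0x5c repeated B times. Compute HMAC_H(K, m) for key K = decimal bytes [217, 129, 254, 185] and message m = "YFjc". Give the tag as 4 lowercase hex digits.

Key decimal bytes [217, 129, 254, 185] = d9 81 fe b9 is exactly B = 4 bytes: K' = d9 81 fe b9.
K' ⊕ ipad = ef b7 c8 8f.  K' ⊕ opad = 85 dd a2 e5.
Inner input = (K'⊕ipad) ∥ m = ef b7 c8 8f ∥ 59 46 6a 63.
Inner hash: even-index sum = 634 mod 256 = 122; odd-index sum = 495 mod 256 = 239 → 7a ef.
Outer input = (K'⊕opad) ∥ inner = 85 dd a2 e5 ∥ 7a ef.
Outer hash (tag): even-index sum = 417 mod 256 = 161; odd-index sum = 689 mod 256 = 177 → a1 b1.

a1b1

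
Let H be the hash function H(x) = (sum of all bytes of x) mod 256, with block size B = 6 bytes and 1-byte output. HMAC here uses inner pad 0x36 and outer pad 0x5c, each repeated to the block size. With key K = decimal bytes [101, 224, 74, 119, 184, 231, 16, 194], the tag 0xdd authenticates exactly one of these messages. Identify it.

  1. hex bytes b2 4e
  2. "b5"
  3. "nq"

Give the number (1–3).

2

Key decimal bytes [101, 224, 74, 119, 184, 231, 16, 194] = 65 e0 4a 77 b8 e7 10 c2 is 8 bytes > B = 6, so hash it first: H(key) = 77, then zero-pad to 6 bytes: K' = 77 00 00 00 00 00.
K' ⊕ ipad = 41 36 36 36 36 36; K' ⊕ opad = 2b 5c 5c 5c 5c 5c.
m1: inner = H(41 36 36 36 36 36 b2 4e) = 4f; tag = H(2b 5c 5c 5c 5c 5c 4f) = 46
m2: inner = H(41 36 36 36 36 36 62 35) = e6; tag = H(2b 5c 5c 5c 5c 5c e6) = dd ← matches
m3: inner = H(41 36 36 36 36 36 6e 71) = 2e; tag = H(2b 5c 5c 5c 5c 5c 2e) = 25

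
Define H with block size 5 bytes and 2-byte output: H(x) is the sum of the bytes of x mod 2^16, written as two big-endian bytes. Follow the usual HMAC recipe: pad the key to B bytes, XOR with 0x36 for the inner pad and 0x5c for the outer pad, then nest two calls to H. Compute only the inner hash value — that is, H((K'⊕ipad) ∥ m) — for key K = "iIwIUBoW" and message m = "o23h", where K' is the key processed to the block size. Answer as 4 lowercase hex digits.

Key "iIwIUBoW" = 69 49 77 49 55 42 6f 57 is 8 bytes > B = 5, so hash it first: H(key) = 02 cf, then zero-pad to 5 bytes: K' = 02 cf 00 00 00.
K' ⊕ ipad = 34 f9 36 36 36.
Inner input = 34 f9 36 36 36 ∥ 6f 32 33 68.
Inner hash: sum = 52+249+54+54+54+111+50+51+104 = 779 → 03 0b.

030b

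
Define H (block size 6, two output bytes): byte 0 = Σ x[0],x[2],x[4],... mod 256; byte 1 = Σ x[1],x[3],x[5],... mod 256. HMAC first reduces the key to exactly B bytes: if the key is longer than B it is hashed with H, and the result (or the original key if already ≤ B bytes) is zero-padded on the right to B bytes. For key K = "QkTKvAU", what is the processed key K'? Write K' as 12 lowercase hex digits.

|K| = 7 > B = 6, so first hash the key.
H(K): even-index sum = 368 mod 256 = 112; odd-index sum = 247 mod 256 = 247 → 70 f7.
Zero-pad H(K) = 70 f7 to 6 bytes: K' = 70 f7 00 00 00 00.

70f700000000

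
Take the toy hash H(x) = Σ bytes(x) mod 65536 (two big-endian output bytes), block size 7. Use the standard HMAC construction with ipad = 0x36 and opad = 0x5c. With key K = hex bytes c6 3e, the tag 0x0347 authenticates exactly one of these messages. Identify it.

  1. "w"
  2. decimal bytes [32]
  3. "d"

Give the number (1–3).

Key hex bytes c6 3e is 2 bytes ≤ B = 7; zero-pad to 7 bytes: K' = c6 3e 00 00 00 00 00.
K' ⊕ ipad = f0 08 36 36 36 36 36; K' ⊕ opad = 9a 62 5c 5c 5c 5c 5c.
m1: inner = H(f0 08 36 36 36 36 36 77) = 02 7d; tag = H(9a 62 5c 5c 5c 5c 5c 02 7d) = 0347 ← matches
m2: inner = H(f0 08 36 36 36 36 36 20) = 02 26; tag = H(9a 62 5c 5c 5c 5c 5c 02 26) = 02f0
m3: inner = H(f0 08 36 36 36 36 36 64) = 02 6a; tag = H(9a 62 5c 5c 5c 5c 5c 02 6a) = 0334

1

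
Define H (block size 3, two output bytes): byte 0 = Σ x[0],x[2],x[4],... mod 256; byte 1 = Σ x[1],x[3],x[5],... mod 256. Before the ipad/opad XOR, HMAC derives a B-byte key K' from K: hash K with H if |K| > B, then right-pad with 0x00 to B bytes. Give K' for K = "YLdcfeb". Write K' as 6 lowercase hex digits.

851400

|K| = 7 > B = 3, so first hash the key.
H(K): even-index sum = 389 mod 256 = 133; odd-index sum = 276 mod 256 = 20 → 85 14.
Zero-pad H(K) = 85 14 to 3 bytes: K' = 85 14 00.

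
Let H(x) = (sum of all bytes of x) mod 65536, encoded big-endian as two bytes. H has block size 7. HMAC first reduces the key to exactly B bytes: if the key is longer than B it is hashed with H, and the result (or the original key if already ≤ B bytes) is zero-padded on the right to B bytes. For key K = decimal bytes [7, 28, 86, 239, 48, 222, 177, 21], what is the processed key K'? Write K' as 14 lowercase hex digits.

033c0000000000

|K| = 8 > B = 7, so first hash the key.
H(K): sum = 7+28+86+239+48+222+177+21 = 828 → 03 3c.
Zero-pad H(K) = 03 3c to 7 bytes: K' = 03 3c 00 00 00 00 00.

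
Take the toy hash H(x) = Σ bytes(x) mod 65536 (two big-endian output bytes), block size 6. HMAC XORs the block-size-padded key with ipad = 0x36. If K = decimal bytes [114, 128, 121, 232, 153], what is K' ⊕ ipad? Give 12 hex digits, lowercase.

44b64fdeaf36

Key decimal bytes [114, 128, 121, 232, 153] = 72 80 79 e8 99 is 5 bytes ≤ B = 6; zero-pad to 6 bytes: K' = 72 80 79 e8 99 00.
XOR each byte with 0x36: 72⊕36=44, 80⊕36=b6, 79⊕36=4f, e8⊕36=de, 99⊕36=af, 00⊕36=36.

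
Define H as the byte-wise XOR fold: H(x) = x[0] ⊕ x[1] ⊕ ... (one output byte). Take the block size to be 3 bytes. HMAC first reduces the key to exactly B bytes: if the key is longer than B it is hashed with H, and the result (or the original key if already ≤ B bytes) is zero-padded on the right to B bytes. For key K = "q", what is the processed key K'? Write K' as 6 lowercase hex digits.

Key "q" = 71 is 1 byte ≤ B = 3; zero-pad to 3 bytes: K' = 71 00 00.

710000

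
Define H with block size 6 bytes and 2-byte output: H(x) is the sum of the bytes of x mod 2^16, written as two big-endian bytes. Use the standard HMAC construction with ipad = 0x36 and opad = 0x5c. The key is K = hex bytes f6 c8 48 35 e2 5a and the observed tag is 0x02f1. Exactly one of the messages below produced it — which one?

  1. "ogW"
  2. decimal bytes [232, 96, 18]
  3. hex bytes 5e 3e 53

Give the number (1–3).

Key hex bytes f6 c8 48 35 e2 5a is exactly B = 6 bytes: K' = f6 c8 48 35 e2 5a.
K' ⊕ ipad = c0 fe 7e 03 d4 6c; K' ⊕ opad = aa 94 14 69 be 06.
m1: inner = H(c0 fe 7e 03 d4 6c 6f 67 57) = 04 ac; tag = H(aa 94 14 69 be 06 04 ac) = 032f
m2: inner = H(c0 fe 7e 03 d4 6c e8 60 12) = 04 d9; tag = H(aa 94 14 69 be 06 04 d9) = 035c
m3: inner = H(c0 fe 7e 03 d4 6c 5e 3e 53) = 04 6e; tag = H(aa 94 14 69 be 06 04 6e) = 02f1 ← matches

3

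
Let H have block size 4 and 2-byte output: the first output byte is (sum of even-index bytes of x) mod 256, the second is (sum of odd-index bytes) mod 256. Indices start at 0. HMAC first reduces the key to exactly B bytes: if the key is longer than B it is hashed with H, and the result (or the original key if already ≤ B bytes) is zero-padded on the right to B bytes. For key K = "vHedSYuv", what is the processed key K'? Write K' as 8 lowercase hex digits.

|K| = 8 > B = 4, so first hash the key.
H(K): even-index sum = 419 mod 256 = 163; odd-index sum = 379 mod 256 = 123 → a3 7b.
Zero-pad H(K) = a3 7b to 4 bytes: K' = a3 7b 00 00.

a37b0000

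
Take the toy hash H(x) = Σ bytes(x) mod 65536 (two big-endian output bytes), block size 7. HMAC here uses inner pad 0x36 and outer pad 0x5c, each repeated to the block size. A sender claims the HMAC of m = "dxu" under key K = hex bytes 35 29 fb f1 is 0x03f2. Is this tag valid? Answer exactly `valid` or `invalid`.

valid

Key hex bytes 35 29 fb f1 is 4 bytes ≤ B = 7; zero-pad to 7 bytes: K' = 35 29 fb f1 00 00 00.
K' ⊕ ipad = 03 1f cd c7 36 36 36; K' ⊕ opad = 69 75 a7 ad 5c 5c 5c.
Inner hash: sum = 3+31+205+199+54+54+54+100+120+117 = 937 → 03 a9.
Outer hash (recomputed tag): sum = 105+117+167+173+92+92+92+3+169 = 1010 → 03 f2.
Recomputed tag = 03f2; claimed = 03f2 → match.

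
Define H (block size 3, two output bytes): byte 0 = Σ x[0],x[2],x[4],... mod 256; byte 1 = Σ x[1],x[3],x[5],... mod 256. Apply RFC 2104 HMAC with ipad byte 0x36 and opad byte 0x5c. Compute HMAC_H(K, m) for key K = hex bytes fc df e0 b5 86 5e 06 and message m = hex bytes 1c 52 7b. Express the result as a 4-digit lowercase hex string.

Key hex bytes fc df e0 b5 86 5e 06 is 7 bytes > B = 3, so hash it first: H(key) = 68 f2, then zero-pad to 3 bytes: K' = 68 f2 00.
K' ⊕ ipad = 5e c4 36.  K' ⊕ opad = 34 ae 5c.
Inner input = (K'⊕ipad) ∥ m = 5e c4 36 ∥ 1c 52 7b.
Inner hash: even-index sum = 230 mod 256 = 230; odd-index sum = 347 mod 256 = 91 → e6 5b.
Outer input = (K'⊕opad) ∥ inner = 34 ae 5c ∥ e6 5b.
Outer hash (tag): even-index sum = 235 mod 256 = 235; odd-index sum = 404 mod 256 = 148 → eb 94.

eb94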